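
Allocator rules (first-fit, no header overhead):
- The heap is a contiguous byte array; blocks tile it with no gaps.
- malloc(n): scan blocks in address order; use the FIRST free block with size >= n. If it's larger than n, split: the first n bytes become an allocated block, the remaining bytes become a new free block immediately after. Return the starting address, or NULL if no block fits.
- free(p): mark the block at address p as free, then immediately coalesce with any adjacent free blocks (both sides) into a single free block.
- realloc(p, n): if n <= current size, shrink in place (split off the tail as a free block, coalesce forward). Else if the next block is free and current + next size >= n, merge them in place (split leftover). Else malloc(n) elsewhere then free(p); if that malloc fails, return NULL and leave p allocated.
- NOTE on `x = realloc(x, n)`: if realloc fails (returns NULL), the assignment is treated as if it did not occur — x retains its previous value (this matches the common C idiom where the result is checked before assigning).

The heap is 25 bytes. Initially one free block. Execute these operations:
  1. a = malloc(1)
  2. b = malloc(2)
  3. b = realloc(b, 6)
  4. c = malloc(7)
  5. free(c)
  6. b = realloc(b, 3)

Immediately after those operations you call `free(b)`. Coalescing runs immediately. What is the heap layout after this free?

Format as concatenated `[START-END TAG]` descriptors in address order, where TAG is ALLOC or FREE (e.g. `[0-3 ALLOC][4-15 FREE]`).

Answer: [0-0 ALLOC][1-24 FREE]

Derivation:
Op 1: a = malloc(1) -> a = 0; heap: [0-0 ALLOC][1-24 FREE]
Op 2: b = malloc(2) -> b = 1; heap: [0-0 ALLOC][1-2 ALLOC][3-24 FREE]
Op 3: b = realloc(b, 6) -> b = 1; heap: [0-0 ALLOC][1-6 ALLOC][7-24 FREE]
Op 4: c = malloc(7) -> c = 7; heap: [0-0 ALLOC][1-6 ALLOC][7-13 ALLOC][14-24 FREE]
Op 5: free(c) -> (freed c); heap: [0-0 ALLOC][1-6 ALLOC][7-24 FREE]
Op 6: b = realloc(b, 3) -> b = 1; heap: [0-0 ALLOC][1-3 ALLOC][4-24 FREE]
free(b): b = 1 -> block [1-3 ALLOC]; mark free, coalesce with adjacent free neighbors -> [0-0 ALLOC][1-24 FREE]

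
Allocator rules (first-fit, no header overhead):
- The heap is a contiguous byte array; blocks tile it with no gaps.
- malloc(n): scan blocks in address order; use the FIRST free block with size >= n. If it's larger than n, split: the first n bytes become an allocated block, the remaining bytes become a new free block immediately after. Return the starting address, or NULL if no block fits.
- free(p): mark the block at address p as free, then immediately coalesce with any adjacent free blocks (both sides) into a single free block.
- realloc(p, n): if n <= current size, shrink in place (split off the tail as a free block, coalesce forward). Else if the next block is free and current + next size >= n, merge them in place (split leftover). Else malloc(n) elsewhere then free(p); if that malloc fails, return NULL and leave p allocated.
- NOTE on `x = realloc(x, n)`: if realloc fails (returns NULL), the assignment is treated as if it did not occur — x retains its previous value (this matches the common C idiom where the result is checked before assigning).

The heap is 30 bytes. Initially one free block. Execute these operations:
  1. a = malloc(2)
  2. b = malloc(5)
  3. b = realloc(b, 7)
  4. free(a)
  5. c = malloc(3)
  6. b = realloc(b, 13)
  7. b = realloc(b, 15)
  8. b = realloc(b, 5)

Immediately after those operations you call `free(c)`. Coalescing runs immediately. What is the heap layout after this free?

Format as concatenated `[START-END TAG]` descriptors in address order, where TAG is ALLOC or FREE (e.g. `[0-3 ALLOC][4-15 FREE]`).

Op 1: a = malloc(2) -> a = 0; heap: [0-1 ALLOC][2-29 FREE]
Op 2: b = malloc(5) -> b = 2; heap: [0-1 ALLOC][2-6 ALLOC][7-29 FREE]
Op 3: b = realloc(b, 7) -> b = 2; heap: [0-1 ALLOC][2-8 ALLOC][9-29 FREE]
Op 4: free(a) -> (freed a); heap: [0-1 FREE][2-8 ALLOC][9-29 FREE]
Op 5: c = malloc(3) -> c = 9; heap: [0-1 FREE][2-8 ALLOC][9-11 ALLOC][12-29 FREE]
Op 6: b = realloc(b, 13) -> b = 12; heap: [0-8 FREE][9-11 ALLOC][12-24 ALLOC][25-29 FREE]
Op 7: b = realloc(b, 15) -> b = 12; heap: [0-8 FREE][9-11 ALLOC][12-26 ALLOC][27-29 FREE]
Op 8: b = realloc(b, 5) -> b = 12; heap: [0-8 FREE][9-11 ALLOC][12-16 ALLOC][17-29 FREE]
free(c): c = 9 -> block [9-11 ALLOC]; mark free, coalesce with adjacent free neighbors -> [0-11 FREE][12-16 ALLOC][17-29 FREE]

Answer: [0-11 FREE][12-16 ALLOC][17-29 FREE]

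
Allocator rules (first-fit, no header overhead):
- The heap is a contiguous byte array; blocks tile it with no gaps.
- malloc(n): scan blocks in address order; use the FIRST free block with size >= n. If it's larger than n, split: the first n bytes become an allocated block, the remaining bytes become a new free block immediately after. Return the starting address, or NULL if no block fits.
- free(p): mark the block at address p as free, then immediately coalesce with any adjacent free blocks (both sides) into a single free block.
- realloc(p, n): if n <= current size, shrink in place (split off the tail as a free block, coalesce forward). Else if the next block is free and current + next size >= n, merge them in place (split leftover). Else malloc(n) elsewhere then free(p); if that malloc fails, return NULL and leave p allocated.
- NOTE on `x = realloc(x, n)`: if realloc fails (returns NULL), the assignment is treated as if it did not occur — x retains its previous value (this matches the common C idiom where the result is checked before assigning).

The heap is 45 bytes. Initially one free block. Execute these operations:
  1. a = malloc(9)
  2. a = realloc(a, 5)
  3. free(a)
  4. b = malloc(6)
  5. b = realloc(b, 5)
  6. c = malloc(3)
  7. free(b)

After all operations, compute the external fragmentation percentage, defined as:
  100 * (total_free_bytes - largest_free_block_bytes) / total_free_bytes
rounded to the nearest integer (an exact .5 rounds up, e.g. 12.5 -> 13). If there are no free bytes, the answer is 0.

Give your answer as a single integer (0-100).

Op 1: a = malloc(9) -> a = 0; heap: [0-8 ALLOC][9-44 FREE]
Op 2: a = realloc(a, 5) -> a = 0; heap: [0-4 ALLOC][5-44 FREE]
Op 3: free(a) -> (freed a); heap: [0-44 FREE]
Op 4: b = malloc(6) -> b = 0; heap: [0-5 ALLOC][6-44 FREE]
Op 5: b = realloc(b, 5) -> b = 0; heap: [0-4 ALLOC][5-44 FREE]
Op 6: c = malloc(3) -> c = 5; heap: [0-4 ALLOC][5-7 ALLOC][8-44 FREE]
Op 7: free(b) -> (freed b); heap: [0-4 FREE][5-7 ALLOC][8-44 FREE]
Free blocks: [5 37] total_free=42 largest=37 -> 100*(42-37)/42 = 500/42 ≈ 11.905 -> rounds to 12

Answer: 12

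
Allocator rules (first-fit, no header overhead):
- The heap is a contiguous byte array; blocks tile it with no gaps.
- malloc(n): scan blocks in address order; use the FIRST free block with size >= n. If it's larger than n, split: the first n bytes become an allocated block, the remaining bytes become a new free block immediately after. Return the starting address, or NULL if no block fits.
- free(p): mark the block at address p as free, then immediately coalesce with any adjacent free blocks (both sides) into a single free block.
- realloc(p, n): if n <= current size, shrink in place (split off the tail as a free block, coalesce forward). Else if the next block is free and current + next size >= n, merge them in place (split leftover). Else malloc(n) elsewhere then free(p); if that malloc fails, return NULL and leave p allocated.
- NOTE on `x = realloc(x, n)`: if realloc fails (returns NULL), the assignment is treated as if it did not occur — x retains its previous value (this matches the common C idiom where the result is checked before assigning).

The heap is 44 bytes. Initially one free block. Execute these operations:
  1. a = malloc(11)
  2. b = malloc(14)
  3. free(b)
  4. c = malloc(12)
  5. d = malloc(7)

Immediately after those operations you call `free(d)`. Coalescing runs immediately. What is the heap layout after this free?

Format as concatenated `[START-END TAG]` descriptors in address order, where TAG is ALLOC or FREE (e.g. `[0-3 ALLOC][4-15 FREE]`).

Answer: [0-10 ALLOC][11-22 ALLOC][23-43 FREE]

Derivation:
Op 1: a = malloc(11) -> a = 0; heap: [0-10 ALLOC][11-43 FREE]
Op 2: b = malloc(14) -> b = 11; heap: [0-10 ALLOC][11-24 ALLOC][25-43 FREE]
Op 3: free(b) -> (freed b); heap: [0-10 ALLOC][11-43 FREE]
Op 4: c = malloc(12) -> c = 11; heap: [0-10 ALLOC][11-22 ALLOC][23-43 FREE]
Op 5: d = malloc(7) -> d = 23; heap: [0-10 ALLOC][11-22 ALLOC][23-29 ALLOC][30-43 FREE]
free(d): d = 23 -> block [23-29 ALLOC]; mark free, coalesce with adjacent free neighbors -> [0-10 ALLOC][11-22 ALLOC][23-43 FREE]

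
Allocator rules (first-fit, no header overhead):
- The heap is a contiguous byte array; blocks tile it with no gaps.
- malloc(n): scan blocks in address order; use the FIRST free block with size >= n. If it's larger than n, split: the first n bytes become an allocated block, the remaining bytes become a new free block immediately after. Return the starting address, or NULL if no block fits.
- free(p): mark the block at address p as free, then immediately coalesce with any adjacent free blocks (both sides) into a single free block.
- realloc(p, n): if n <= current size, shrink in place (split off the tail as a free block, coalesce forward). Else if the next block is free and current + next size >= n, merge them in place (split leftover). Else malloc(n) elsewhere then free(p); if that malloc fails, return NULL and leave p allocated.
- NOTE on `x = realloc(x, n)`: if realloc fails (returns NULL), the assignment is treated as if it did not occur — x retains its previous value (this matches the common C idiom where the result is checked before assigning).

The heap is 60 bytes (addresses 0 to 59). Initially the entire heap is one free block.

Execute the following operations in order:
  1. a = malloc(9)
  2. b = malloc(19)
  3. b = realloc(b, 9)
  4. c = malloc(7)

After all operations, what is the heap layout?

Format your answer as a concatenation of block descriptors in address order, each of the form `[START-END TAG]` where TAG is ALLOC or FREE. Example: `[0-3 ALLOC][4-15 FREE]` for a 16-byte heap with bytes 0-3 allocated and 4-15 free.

Op 1: a = malloc(9) -> a = 0; heap: [0-8 ALLOC][9-59 FREE]
Op 2: b = malloc(19) -> b = 9; heap: [0-8 ALLOC][9-27 ALLOC][28-59 FREE]
Op 3: b = realloc(b, 9) -> b = 9; heap: [0-8 ALLOC][9-17 ALLOC][18-59 FREE]
Op 4: c = malloc(7) -> c = 18; heap: [0-8 ALLOC][9-17 ALLOC][18-24 ALLOC][25-59 FREE]

Answer: [0-8 ALLOC][9-17 ALLOC][18-24 ALLOC][25-59 FREE]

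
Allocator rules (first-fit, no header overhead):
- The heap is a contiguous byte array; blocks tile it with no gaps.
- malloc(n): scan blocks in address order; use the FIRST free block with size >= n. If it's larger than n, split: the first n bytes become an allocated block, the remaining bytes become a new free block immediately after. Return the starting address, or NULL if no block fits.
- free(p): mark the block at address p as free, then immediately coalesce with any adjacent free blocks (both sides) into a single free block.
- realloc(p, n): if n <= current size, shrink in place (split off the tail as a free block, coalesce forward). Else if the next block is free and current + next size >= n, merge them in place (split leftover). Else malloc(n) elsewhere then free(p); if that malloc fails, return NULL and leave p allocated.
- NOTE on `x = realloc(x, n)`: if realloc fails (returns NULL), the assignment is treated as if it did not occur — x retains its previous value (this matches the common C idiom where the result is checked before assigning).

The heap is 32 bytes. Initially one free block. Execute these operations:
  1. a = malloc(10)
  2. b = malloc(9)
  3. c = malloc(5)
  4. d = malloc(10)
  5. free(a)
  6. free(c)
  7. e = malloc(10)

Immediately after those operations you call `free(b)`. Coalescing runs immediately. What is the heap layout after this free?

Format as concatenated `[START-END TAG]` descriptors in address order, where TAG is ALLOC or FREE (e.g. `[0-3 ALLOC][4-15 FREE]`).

Answer: [0-9 ALLOC][10-31 FREE]

Derivation:
Op 1: a = malloc(10) -> a = 0; heap: [0-9 ALLOC][10-31 FREE]
Op 2: b = malloc(9) -> b = 10; heap: [0-9 ALLOC][10-18 ALLOC][19-31 FREE]
Op 3: c = malloc(5) -> c = 19; heap: [0-9 ALLOC][10-18 ALLOC][19-23 ALLOC][24-31 FREE]
Op 4: d = malloc(10) -> d = NULL; heap: [0-9 ALLOC][10-18 ALLOC][19-23 ALLOC][24-31 FREE]
Op 5: free(a) -> (freed a); heap: [0-9 FREE][10-18 ALLOC][19-23 ALLOC][24-31 FREE]
Op 6: free(c) -> (freed c); heap: [0-9 FREE][10-18 ALLOC][19-31 FREE]
Op 7: e = malloc(10) -> e = 0; heap: [0-9 ALLOC][10-18 ALLOC][19-31 FREE]
free(b): b = 10 -> block [10-18 ALLOC]; mark free, coalesce with adjacent free neighbors -> [0-9 ALLOC][10-31 FREE]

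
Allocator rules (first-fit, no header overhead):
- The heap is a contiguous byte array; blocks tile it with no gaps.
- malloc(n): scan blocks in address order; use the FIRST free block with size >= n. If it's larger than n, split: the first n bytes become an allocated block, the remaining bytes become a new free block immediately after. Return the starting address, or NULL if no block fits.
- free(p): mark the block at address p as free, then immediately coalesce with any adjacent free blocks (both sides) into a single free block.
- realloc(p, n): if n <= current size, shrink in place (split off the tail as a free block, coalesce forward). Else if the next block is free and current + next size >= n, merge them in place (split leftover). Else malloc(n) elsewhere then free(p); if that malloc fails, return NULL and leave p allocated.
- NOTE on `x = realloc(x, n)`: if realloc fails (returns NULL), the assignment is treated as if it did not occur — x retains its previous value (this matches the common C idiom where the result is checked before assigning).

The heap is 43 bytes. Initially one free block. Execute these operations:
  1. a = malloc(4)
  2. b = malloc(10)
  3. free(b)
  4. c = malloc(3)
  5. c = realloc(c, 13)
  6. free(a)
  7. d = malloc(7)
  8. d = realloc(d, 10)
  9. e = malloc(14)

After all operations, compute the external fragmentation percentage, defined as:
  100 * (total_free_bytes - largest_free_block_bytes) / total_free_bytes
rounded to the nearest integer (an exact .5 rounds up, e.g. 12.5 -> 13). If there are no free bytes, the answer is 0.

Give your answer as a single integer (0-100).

Answer: 33

Derivation:
Op 1: a = malloc(4) -> a = 0; heap: [0-3 ALLOC][4-42 FREE]
Op 2: b = malloc(10) -> b = 4; heap: [0-3 ALLOC][4-13 ALLOC][14-42 FREE]
Op 3: free(b) -> (freed b); heap: [0-3 ALLOC][4-42 FREE]
Op 4: c = malloc(3) -> c = 4; heap: [0-3 ALLOC][4-6 ALLOC][7-42 FREE]
Op 5: c = realloc(c, 13) -> c = 4; heap: [0-3 ALLOC][4-16 ALLOC][17-42 FREE]
Op 6: free(a) -> (freed a); heap: [0-3 FREE][4-16 ALLOC][17-42 FREE]
Op 7: d = malloc(7) -> d = 17; heap: [0-3 FREE][4-16 ALLOC][17-23 ALLOC][24-42 FREE]
Op 8: d = realloc(d, 10) -> d = 17; heap: [0-3 FREE][4-16 ALLOC][17-26 ALLOC][27-42 FREE]
Op 9: e = malloc(14) -> e = 27; heap: [0-3 FREE][4-16 ALLOC][17-26 ALLOC][27-40 ALLOC][41-42 FREE]
Free blocks: [4 2] total_free=6 largest=4 -> 100*(6-4)/6 = 200/6 ≈ 33.333 -> rounds to 33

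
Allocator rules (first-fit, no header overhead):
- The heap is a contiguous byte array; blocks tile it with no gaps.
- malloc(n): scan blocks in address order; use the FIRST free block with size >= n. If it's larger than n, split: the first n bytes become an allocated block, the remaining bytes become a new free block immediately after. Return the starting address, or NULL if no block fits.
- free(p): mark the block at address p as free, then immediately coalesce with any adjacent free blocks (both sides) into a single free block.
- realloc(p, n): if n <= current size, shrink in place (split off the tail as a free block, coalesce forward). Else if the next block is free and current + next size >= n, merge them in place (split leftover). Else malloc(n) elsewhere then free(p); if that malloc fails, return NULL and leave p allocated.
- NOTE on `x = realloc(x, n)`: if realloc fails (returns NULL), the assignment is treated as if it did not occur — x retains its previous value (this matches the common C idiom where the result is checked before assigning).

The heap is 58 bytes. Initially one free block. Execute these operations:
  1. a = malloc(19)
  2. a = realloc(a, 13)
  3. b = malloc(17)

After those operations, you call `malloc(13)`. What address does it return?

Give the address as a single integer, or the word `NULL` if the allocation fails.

Answer: 30

Derivation:
Op 1: a = malloc(19) -> a = 0; heap: [0-18 ALLOC][19-57 FREE]
Op 2: a = realloc(a, 13) -> a = 0; heap: [0-12 ALLOC][13-57 FREE]
Op 3: b = malloc(17) -> b = 13; heap: [0-12 ALLOC][13-29 ALLOC][30-57 FREE]
malloc(13): first-fit scan over [0-12 ALLOC][13-29 ALLOC][30-57 FREE] -> 30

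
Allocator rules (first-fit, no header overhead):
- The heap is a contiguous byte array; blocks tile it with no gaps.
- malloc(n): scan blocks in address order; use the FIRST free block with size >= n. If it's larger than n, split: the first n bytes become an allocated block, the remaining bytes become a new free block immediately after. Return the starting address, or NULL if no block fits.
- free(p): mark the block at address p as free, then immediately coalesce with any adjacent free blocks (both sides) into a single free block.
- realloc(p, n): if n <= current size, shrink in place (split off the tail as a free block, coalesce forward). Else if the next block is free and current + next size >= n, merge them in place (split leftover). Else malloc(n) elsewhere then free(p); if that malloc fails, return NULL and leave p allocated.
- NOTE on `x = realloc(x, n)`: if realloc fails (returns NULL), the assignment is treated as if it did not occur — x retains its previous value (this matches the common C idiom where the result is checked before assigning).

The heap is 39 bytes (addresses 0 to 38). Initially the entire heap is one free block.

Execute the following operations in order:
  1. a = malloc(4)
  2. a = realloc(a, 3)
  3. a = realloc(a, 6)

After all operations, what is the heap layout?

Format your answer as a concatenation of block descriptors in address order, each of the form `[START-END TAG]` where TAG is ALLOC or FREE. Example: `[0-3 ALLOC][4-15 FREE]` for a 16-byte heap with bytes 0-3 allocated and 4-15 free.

Answer: [0-5 ALLOC][6-38 FREE]

Derivation:
Op 1: a = malloc(4) -> a = 0; heap: [0-3 ALLOC][4-38 FREE]
Op 2: a = realloc(a, 3) -> a = 0; heap: [0-2 ALLOC][3-38 FREE]
Op 3: a = realloc(a, 6) -> a = 0; heap: [0-5 ALLOC][6-38 FREE]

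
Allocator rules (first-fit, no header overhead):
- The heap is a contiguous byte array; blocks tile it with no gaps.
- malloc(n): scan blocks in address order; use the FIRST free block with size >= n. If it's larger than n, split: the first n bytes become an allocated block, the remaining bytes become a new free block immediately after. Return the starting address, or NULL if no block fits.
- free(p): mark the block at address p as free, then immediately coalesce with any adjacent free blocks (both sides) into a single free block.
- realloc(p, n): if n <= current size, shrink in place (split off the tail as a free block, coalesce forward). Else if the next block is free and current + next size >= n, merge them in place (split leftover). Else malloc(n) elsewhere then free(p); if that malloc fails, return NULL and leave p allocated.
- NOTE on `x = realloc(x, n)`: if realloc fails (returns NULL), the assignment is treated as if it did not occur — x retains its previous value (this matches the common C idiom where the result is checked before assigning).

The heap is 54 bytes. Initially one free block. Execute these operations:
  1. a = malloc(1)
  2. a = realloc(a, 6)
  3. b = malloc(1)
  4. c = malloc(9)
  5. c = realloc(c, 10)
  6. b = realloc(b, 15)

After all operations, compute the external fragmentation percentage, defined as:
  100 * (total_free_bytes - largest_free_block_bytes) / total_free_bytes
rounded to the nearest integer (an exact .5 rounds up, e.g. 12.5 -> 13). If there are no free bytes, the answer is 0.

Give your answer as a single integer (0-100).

Op 1: a = malloc(1) -> a = 0; heap: [0-0 ALLOC][1-53 FREE]
Op 2: a = realloc(a, 6) -> a = 0; heap: [0-5 ALLOC][6-53 FREE]
Op 3: b = malloc(1) -> b = 6; heap: [0-5 ALLOC][6-6 ALLOC][7-53 FREE]
Op 4: c = malloc(9) -> c = 7; heap: [0-5 ALLOC][6-6 ALLOC][7-15 ALLOC][16-53 FREE]
Op 5: c = realloc(c, 10) -> c = 7; heap: [0-5 ALLOC][6-6 ALLOC][7-16 ALLOC][17-53 FREE]
Op 6: b = realloc(b, 15) -> b = 17; heap: [0-5 ALLOC][6-6 FREE][7-16 ALLOC][17-31 ALLOC][32-53 FREE]
Free blocks: [1 22] total_free=23 largest=22 -> 100*(23-22)/23 = 100/23 ≈ 4.348 -> rounds to 4

Answer: 4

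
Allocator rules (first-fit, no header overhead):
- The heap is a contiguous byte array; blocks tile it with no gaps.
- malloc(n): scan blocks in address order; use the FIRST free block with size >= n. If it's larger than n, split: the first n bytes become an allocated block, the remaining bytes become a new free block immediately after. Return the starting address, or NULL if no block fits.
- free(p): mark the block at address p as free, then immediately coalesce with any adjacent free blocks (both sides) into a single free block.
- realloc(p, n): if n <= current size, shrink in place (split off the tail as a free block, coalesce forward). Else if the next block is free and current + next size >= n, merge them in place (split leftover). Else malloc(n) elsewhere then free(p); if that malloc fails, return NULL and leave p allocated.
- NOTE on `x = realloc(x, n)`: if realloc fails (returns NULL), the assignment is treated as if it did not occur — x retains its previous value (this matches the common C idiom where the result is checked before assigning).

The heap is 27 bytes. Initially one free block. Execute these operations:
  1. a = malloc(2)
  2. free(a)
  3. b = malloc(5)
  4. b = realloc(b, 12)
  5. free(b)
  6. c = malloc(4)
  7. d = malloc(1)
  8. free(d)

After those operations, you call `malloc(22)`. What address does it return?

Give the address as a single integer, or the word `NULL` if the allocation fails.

Op 1: a = malloc(2) -> a = 0; heap: [0-1 ALLOC][2-26 FREE]
Op 2: free(a) -> (freed a); heap: [0-26 FREE]
Op 3: b = malloc(5) -> b = 0; heap: [0-4 ALLOC][5-26 FREE]
Op 4: b = realloc(b, 12) -> b = 0; heap: [0-11 ALLOC][12-26 FREE]
Op 5: free(b) -> (freed b); heap: [0-26 FREE]
Op 6: c = malloc(4) -> c = 0; heap: [0-3 ALLOC][4-26 FREE]
Op 7: d = malloc(1) -> d = 4; heap: [0-3 ALLOC][4-4 ALLOC][5-26 FREE]
Op 8: free(d) -> (freed d); heap: [0-3 ALLOC][4-26 FREE]
malloc(22): first-fit scan over [0-3 ALLOC][4-26 FREE] -> 4

Answer: 4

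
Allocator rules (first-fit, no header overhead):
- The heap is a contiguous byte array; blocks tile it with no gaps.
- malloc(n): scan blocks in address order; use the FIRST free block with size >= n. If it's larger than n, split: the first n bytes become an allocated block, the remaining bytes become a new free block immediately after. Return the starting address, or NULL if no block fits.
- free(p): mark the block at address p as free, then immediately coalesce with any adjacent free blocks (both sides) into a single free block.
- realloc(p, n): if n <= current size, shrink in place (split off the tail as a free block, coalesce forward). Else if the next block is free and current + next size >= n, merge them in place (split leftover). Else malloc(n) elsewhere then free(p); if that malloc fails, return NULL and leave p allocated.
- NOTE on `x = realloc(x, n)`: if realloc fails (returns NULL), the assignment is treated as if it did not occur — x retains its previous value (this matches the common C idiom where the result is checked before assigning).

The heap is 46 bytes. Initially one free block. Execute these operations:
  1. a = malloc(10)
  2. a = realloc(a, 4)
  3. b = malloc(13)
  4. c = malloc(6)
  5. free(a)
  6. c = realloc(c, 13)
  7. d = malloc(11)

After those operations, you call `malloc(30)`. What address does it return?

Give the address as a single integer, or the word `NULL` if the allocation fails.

Answer: NULL

Derivation:
Op 1: a = malloc(10) -> a = 0; heap: [0-9 ALLOC][10-45 FREE]
Op 2: a = realloc(a, 4) -> a = 0; heap: [0-3 ALLOC][4-45 FREE]
Op 3: b = malloc(13) -> b = 4; heap: [0-3 ALLOC][4-16 ALLOC][17-45 FREE]
Op 4: c = malloc(6) -> c = 17; heap: [0-3 ALLOC][4-16 ALLOC][17-22 ALLOC][23-45 FREE]
Op 5: free(a) -> (freed a); heap: [0-3 FREE][4-16 ALLOC][17-22 ALLOC][23-45 FREE]
Op 6: c = realloc(c, 13) -> c = 17; heap: [0-3 FREE][4-16 ALLOC][17-29 ALLOC][30-45 FREE]
Op 7: d = malloc(11) -> d = 30; heap: [0-3 FREE][4-16 ALLOC][17-29 ALLOC][30-40 ALLOC][41-45 FREE]
malloc(30): first-fit scan over [0-3 FREE][4-16 ALLOC][17-29 ALLOC][30-40 ALLOC][41-45 FREE] -> NULL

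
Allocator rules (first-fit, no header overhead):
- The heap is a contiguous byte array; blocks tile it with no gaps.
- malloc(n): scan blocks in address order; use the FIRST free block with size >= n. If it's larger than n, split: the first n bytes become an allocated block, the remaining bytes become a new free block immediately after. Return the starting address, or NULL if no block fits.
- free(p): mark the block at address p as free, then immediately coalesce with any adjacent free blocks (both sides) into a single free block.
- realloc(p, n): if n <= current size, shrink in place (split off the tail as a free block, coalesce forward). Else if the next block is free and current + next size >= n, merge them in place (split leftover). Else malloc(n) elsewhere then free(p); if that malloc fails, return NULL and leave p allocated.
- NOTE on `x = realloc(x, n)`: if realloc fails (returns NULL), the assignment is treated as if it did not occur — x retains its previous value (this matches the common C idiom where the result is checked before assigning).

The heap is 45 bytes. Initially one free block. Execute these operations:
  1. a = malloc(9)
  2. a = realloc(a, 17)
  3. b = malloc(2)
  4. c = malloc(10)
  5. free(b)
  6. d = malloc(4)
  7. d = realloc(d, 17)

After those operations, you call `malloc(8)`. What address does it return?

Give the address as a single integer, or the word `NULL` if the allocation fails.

Answer: 33

Derivation:
Op 1: a = malloc(9) -> a = 0; heap: [0-8 ALLOC][9-44 FREE]
Op 2: a = realloc(a, 17) -> a = 0; heap: [0-16 ALLOC][17-44 FREE]
Op 3: b = malloc(2) -> b = 17; heap: [0-16 ALLOC][17-18 ALLOC][19-44 FREE]
Op 4: c = malloc(10) -> c = 19; heap: [0-16 ALLOC][17-18 ALLOC][19-28 ALLOC][29-44 FREE]
Op 5: free(b) -> (freed b); heap: [0-16 ALLOC][17-18 FREE][19-28 ALLOC][29-44 FREE]
Op 6: d = malloc(4) -> d = 29; heap: [0-16 ALLOC][17-18 FREE][19-28 ALLOC][29-32 ALLOC][33-44 FREE]
Op 7: d = realloc(d, 17) -> NULL (d unchanged); heap: [0-16 ALLOC][17-18 FREE][19-28 ALLOC][29-32 ALLOC][33-44 FREE]
malloc(8): first-fit scan over [0-16 ALLOC][17-18 FREE][19-28 ALLOC][29-32 ALLOC][33-44 FREE] -> 33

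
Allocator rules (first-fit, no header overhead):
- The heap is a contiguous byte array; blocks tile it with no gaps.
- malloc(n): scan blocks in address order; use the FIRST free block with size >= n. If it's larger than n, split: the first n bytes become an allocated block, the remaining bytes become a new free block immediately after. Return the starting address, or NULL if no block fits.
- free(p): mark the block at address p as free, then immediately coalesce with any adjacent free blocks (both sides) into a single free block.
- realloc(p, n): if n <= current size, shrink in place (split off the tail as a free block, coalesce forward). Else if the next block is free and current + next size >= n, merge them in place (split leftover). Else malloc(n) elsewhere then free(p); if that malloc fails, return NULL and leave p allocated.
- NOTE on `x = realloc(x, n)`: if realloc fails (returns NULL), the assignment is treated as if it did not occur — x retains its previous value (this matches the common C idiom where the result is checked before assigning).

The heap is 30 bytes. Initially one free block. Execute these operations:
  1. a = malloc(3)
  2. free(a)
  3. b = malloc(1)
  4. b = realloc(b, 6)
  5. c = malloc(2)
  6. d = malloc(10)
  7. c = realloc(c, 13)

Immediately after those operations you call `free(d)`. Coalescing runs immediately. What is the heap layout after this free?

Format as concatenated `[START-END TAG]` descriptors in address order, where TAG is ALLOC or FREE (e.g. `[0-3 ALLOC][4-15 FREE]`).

Op 1: a = malloc(3) -> a = 0; heap: [0-2 ALLOC][3-29 FREE]
Op 2: free(a) -> (freed a); heap: [0-29 FREE]
Op 3: b = malloc(1) -> b = 0; heap: [0-0 ALLOC][1-29 FREE]
Op 4: b = realloc(b, 6) -> b = 0; heap: [0-5 ALLOC][6-29 FREE]
Op 5: c = malloc(2) -> c = 6; heap: [0-5 ALLOC][6-7 ALLOC][8-29 FREE]
Op 6: d = malloc(10) -> d = 8; heap: [0-5 ALLOC][6-7 ALLOC][8-17 ALLOC][18-29 FREE]
Op 7: c = realloc(c, 13) -> NULL (c unchanged); heap: [0-5 ALLOC][6-7 ALLOC][8-17 ALLOC][18-29 FREE]
free(d): d = 8 -> block [8-17 ALLOC]; mark free, coalesce with adjacent free neighbors -> [0-5 ALLOC][6-7 ALLOC][8-29 FREE]

Answer: [0-5 ALLOC][6-7 ALLOC][8-29 FREE]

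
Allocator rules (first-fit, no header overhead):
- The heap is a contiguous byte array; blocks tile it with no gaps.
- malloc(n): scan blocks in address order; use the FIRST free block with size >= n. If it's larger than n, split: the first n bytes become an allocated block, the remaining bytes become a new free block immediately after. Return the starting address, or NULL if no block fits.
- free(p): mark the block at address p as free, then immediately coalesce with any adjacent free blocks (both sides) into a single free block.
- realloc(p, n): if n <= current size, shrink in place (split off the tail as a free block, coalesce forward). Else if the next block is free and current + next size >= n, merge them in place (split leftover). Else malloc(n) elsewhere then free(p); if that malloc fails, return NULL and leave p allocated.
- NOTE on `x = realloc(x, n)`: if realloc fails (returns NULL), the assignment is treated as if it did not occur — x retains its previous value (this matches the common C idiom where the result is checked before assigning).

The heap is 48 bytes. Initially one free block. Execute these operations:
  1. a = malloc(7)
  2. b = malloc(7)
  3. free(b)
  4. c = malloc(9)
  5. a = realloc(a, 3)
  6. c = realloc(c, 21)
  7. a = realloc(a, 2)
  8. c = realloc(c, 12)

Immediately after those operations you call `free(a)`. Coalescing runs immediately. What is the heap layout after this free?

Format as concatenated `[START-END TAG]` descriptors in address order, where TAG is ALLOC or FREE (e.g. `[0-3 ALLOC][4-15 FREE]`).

Answer: [0-6 FREE][7-18 ALLOC][19-47 FREE]

Derivation:
Op 1: a = malloc(7) -> a = 0; heap: [0-6 ALLOC][7-47 FREE]
Op 2: b = malloc(7) -> b = 7; heap: [0-6 ALLOC][7-13 ALLOC][14-47 FREE]
Op 3: free(b) -> (freed b); heap: [0-6 ALLOC][7-47 FREE]
Op 4: c = malloc(9) -> c = 7; heap: [0-6 ALLOC][7-15 ALLOC][16-47 FREE]
Op 5: a = realloc(a, 3) -> a = 0; heap: [0-2 ALLOC][3-6 FREE][7-15 ALLOC][16-47 FREE]
Op 6: c = realloc(c, 21) -> c = 7; heap: [0-2 ALLOC][3-6 FREE][7-27 ALLOC][28-47 FREE]
Op 7: a = realloc(a, 2) -> a = 0; heap: [0-1 ALLOC][2-6 FREE][7-27 ALLOC][28-47 FREE]
Op 8: c = realloc(c, 12) -> c = 7; heap: [0-1 ALLOC][2-6 FREE][7-18 ALLOC][19-47 FREE]
free(a): a = 0 -> block [0-1 ALLOC]; mark free, coalesce with adjacent free neighbors -> [0-6 FREE][7-18 ALLOC][19-47 FREE]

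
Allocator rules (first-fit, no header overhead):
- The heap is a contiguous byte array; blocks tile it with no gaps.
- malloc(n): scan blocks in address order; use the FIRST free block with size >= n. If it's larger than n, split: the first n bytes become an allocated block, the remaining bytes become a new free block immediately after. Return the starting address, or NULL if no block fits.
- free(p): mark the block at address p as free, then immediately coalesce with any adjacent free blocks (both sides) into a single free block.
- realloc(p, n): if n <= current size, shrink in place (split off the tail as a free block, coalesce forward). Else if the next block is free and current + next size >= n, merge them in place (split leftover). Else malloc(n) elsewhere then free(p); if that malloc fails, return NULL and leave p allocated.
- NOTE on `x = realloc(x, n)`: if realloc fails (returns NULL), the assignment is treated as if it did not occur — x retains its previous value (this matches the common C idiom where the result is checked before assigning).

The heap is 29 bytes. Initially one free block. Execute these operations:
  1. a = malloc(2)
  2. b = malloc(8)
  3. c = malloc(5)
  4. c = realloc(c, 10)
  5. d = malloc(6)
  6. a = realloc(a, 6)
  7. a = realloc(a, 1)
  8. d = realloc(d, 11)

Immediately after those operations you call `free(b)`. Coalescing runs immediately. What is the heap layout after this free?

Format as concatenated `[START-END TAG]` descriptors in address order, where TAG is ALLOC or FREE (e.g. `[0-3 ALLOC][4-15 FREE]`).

Op 1: a = malloc(2) -> a = 0; heap: [0-1 ALLOC][2-28 FREE]
Op 2: b = malloc(8) -> b = 2; heap: [0-1 ALLOC][2-9 ALLOC][10-28 FREE]
Op 3: c = malloc(5) -> c = 10; heap: [0-1 ALLOC][2-9 ALLOC][10-14 ALLOC][15-28 FREE]
Op 4: c = realloc(c, 10) -> c = 10; heap: [0-1 ALLOC][2-9 ALLOC][10-19 ALLOC][20-28 FREE]
Op 5: d = malloc(6) -> d = 20; heap: [0-1 ALLOC][2-9 ALLOC][10-19 ALLOC][20-25 ALLOC][26-28 FREE]
Op 6: a = realloc(a, 6) -> NULL (a unchanged); heap: [0-1 ALLOC][2-9 ALLOC][10-19 ALLOC][20-25 ALLOC][26-28 FREE]
Op 7: a = realloc(a, 1) -> a = 0; heap: [0-0 ALLOC][1-1 FREE][2-9 ALLOC][10-19 ALLOC][20-25 ALLOC][26-28 FREE]
Op 8: d = realloc(d, 11) -> NULL (d unchanged); heap: [0-0 ALLOC][1-1 FREE][2-9 ALLOC][10-19 ALLOC][20-25 ALLOC][26-28 FREE]
free(b): b = 2 -> block [2-9 ALLOC]; mark free, coalesce with adjacent free neighbors -> [0-0 ALLOC][1-9 FREE][10-19 ALLOC][20-25 ALLOC][26-28 FREE]

Answer: [0-0 ALLOC][1-9 FREE][10-19 ALLOC][20-25 ALLOC][26-28 FREE]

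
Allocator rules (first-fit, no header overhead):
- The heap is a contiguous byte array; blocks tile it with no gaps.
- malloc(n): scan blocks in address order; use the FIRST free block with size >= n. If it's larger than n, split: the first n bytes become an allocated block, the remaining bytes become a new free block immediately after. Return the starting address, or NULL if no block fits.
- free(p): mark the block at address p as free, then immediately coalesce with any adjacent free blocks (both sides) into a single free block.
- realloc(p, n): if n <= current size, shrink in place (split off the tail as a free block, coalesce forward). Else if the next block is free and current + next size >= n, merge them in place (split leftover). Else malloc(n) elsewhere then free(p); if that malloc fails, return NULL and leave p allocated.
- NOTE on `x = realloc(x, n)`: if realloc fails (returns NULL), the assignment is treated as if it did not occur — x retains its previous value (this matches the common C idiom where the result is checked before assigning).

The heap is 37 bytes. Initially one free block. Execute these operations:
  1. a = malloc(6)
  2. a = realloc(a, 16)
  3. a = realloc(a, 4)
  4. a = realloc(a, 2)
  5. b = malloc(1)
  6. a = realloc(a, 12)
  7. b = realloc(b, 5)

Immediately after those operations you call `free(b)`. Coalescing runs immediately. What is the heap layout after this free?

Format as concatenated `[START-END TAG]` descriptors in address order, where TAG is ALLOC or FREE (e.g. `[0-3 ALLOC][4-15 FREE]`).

Answer: [0-2 FREE][3-14 ALLOC][15-36 FREE]

Derivation:
Op 1: a = malloc(6) -> a = 0; heap: [0-5 ALLOC][6-36 FREE]
Op 2: a = realloc(a, 16) -> a = 0; heap: [0-15 ALLOC][16-36 FREE]
Op 3: a = realloc(a, 4) -> a = 0; heap: [0-3 ALLOC][4-36 FREE]
Op 4: a = realloc(a, 2) -> a = 0; heap: [0-1 ALLOC][2-36 FREE]
Op 5: b = malloc(1) -> b = 2; heap: [0-1 ALLOC][2-2 ALLOC][3-36 FREE]
Op 6: a = realloc(a, 12) -> a = 3; heap: [0-1 FREE][2-2 ALLOC][3-14 ALLOC][15-36 FREE]
Op 7: b = realloc(b, 5) -> b = 15; heap: [0-2 FREE][3-14 ALLOC][15-19 ALLOC][20-36 FREE]
free(b): b = 15 -> block [15-19 ALLOC]; mark free, coalesce with adjacent free neighbors -> [0-2 FREE][3-14 ALLOC][15-36 FREE]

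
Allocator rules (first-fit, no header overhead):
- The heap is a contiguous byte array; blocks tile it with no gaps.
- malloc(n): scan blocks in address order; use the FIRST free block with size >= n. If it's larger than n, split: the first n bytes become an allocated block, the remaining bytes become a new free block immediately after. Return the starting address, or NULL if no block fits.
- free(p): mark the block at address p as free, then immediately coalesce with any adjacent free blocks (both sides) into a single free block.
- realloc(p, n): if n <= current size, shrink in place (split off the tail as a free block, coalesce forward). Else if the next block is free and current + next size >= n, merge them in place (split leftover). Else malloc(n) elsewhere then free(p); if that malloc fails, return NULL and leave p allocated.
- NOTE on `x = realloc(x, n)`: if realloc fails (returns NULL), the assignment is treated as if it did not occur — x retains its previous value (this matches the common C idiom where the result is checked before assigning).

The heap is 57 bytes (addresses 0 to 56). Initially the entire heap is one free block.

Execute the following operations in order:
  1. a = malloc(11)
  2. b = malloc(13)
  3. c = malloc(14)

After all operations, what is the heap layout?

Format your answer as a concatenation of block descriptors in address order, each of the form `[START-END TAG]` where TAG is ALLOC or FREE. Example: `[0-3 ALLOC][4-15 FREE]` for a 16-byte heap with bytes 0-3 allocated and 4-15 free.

Answer: [0-10 ALLOC][11-23 ALLOC][24-37 ALLOC][38-56 FREE]

Derivation:
Op 1: a = malloc(11) -> a = 0; heap: [0-10 ALLOC][11-56 FREE]
Op 2: b = malloc(13) -> b = 11; heap: [0-10 ALLOC][11-23 ALLOC][24-56 FREE]
Op 3: c = malloc(14) -> c = 24; heap: [0-10 ALLOC][11-23 ALLOC][24-37 ALLOC][38-56 FREE]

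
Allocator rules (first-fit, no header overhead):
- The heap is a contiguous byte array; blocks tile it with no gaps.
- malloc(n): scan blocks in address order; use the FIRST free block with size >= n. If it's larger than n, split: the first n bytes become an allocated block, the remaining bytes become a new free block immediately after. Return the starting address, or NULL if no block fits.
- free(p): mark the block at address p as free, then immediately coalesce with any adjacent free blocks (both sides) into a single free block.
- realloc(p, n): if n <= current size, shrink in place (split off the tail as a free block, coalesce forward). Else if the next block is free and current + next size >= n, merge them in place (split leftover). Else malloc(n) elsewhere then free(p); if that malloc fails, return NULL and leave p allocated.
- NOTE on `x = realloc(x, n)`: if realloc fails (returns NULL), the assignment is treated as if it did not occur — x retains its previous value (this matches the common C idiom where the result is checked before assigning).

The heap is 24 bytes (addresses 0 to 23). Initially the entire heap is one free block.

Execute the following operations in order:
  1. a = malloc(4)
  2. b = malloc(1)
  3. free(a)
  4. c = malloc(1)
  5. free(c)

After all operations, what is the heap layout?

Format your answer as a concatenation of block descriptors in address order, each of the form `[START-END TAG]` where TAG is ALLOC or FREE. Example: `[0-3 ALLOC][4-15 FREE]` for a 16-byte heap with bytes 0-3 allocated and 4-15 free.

Op 1: a = malloc(4) -> a = 0; heap: [0-3 ALLOC][4-23 FREE]
Op 2: b = malloc(1) -> b = 4; heap: [0-3 ALLOC][4-4 ALLOC][5-23 FREE]
Op 3: free(a) -> (freed a); heap: [0-3 FREE][4-4 ALLOC][5-23 FREE]
Op 4: c = malloc(1) -> c = 0; heap: [0-0 ALLOC][1-3 FREE][4-4 ALLOC][5-23 FREE]
Op 5: free(c) -> (freed c); heap: [0-3 FREE][4-4 ALLOC][5-23 FREE]

Answer: [0-3 FREE][4-4 ALLOC][5-23 FREE]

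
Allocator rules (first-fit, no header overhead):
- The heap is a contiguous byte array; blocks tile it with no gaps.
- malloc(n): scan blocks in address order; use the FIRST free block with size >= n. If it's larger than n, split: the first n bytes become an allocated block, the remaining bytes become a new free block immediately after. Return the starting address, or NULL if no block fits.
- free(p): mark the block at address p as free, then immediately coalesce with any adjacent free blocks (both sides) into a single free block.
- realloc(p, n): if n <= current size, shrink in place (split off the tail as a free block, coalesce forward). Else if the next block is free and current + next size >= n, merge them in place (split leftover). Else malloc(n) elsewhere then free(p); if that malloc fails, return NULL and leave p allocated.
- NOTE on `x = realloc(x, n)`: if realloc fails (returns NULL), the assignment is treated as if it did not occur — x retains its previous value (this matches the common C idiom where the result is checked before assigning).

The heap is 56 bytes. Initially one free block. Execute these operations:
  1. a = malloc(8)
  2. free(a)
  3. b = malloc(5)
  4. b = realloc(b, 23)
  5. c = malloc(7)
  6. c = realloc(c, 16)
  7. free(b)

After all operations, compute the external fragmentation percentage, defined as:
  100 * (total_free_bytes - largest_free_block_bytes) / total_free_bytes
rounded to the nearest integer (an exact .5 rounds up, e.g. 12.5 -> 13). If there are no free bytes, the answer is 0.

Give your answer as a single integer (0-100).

Op 1: a = malloc(8) -> a = 0; heap: [0-7 ALLOC][8-55 FREE]
Op 2: free(a) -> (freed a); heap: [0-55 FREE]
Op 3: b = malloc(5) -> b = 0; heap: [0-4 ALLOC][5-55 FREE]
Op 4: b = realloc(b, 23) -> b = 0; heap: [0-22 ALLOC][23-55 FREE]
Op 5: c = malloc(7) -> c = 23; heap: [0-22 ALLOC][23-29 ALLOC][30-55 FREE]
Op 6: c = realloc(c, 16) -> c = 23; heap: [0-22 ALLOC][23-38 ALLOC][39-55 FREE]
Op 7: free(b) -> (freed b); heap: [0-22 FREE][23-38 ALLOC][39-55 FREE]
Free blocks: [23 17] total_free=40 largest=23 -> 100*(40-23)/40 = 1700/40 = 42.5 -> rounds to 43

Answer: 43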